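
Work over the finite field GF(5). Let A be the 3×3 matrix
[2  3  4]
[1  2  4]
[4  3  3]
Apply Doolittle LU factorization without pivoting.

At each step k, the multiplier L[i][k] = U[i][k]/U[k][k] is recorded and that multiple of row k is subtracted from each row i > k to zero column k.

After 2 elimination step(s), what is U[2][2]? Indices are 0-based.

Step 1: pivot at (0,0) is 2.
  row1 ← row1 − (3)·row0  ⇒  L[1][0]=3, U row1=(0, 3, 2)
  row2 ← row2 − (2)·row0  ⇒  L[2][0]=2, U row2=(0, 2, 0)
Step 2: pivot at (1,1) is 3.
  row2 ← row2 − (4)·row1  ⇒  L[2][1]=4, U row2=(0, 0, 2)

U[2][2] = 2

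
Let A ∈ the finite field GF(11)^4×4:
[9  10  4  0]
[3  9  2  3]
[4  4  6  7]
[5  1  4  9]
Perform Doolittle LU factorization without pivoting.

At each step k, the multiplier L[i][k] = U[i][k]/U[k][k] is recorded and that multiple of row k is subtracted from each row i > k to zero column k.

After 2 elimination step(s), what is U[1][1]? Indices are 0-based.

[col 0] pivot 9
  R1 -= 4*R0 → (0, 2, 8, 3)  (L[1][0] := 4)
  R2 -= 9*R0 → (0, 2, 3, 7)  (L[2][0] := 9)
  R3 -= 3*R0 → (0, 4, 3, 9)  (L[3][0] := 3)
[col 1] pivot 2
  R2 -= 1*R1 → (0, 0, 6, 4)  (L[2][1] := 1)
  R3 -= 2*R1 → (0, 0, 9, 3)  (L[3][1] := 2)

U[1][1] = 2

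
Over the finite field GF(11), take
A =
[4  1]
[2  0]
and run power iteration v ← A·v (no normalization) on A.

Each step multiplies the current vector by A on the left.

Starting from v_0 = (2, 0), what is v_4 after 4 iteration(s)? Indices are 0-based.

v_0 = (2, 0).
v_1 = A·v_0 = (8, 4).
v_2 = A·v_1 = (3, 5).
v_3 = A·v_2 = (6, 6).
v_4 = A·v_3 = (8, 1).

v_4 = (8, 1)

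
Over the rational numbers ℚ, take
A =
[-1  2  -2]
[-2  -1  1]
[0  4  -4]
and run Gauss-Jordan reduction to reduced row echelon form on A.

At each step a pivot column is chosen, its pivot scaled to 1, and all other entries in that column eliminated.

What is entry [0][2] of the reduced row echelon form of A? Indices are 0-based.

M[0][2] = 0

[1] R0 /= -1  ⇒  (1, -2, 2)
     R1 -= -2·R0  ⇒  (0, -5, 5)
[2] R1 /= -5  ⇒  (0, 1, -1)
     R0 -= -2·R1  ⇒  (1, 0, 0)
     R2 -= 4·R1  ⇒  (0, 0, 0)
column 2 empty below row 2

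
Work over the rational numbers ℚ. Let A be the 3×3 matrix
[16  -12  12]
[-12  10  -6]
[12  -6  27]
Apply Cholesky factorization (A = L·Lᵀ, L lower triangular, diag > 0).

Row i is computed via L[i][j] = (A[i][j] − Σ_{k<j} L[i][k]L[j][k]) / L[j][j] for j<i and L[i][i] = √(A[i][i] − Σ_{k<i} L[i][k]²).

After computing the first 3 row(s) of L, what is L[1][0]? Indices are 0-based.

Step 1: L[0][0] = √(16) = 4.
  L[1][0] = (-12) / L[0][0] = -3.
Step 2: L[1][1] = √(1) = 1.
  L[2][0] = (12) / L[0][0] = 3.
  L[2][1] = (3) / L[1][1] = 3.
Step 3: L[2][2] = √(9) = 3.

L[1][0] = -3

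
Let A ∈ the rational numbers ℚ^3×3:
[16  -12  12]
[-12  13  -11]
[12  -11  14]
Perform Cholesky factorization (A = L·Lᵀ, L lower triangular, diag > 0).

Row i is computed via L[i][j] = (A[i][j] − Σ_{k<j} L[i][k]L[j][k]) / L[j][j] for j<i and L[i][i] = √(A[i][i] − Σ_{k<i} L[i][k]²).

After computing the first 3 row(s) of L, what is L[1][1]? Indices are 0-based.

Step 1: L[0][0] = √(16) = 4.
  L[1][0] = (-12) / L[0][0] = -3.
Step 2: L[1][1] = √(4) = 2.
  L[2][0] = (12) / L[0][0] = 3.
  L[2][1] = (-2) / L[1][1] = -1.
Step 3: L[2][2] = √(4) = 2.

L[1][1] = 2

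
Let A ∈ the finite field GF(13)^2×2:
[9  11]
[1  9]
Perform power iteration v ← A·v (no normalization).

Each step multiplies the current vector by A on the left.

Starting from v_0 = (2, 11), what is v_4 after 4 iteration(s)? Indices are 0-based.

v_0 = (2, 11).
v_1 = A·v_0 = (9, 10).
v_2 = A·v_1 = (9, 8).
v_3 = A·v_2 = (0, 3).
v_4 = A·v_3 = (7, 1).

v_4 = (7, 1)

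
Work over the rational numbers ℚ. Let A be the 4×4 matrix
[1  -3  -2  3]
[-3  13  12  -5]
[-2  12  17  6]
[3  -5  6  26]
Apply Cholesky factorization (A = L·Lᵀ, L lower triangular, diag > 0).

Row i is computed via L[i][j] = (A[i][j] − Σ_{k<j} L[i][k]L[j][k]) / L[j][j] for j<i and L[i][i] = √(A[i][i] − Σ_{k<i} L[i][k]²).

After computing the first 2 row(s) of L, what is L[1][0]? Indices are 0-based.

Step 1: L[0][0] = √(1) = 1.
  L[1][0] = (-3) / L[0][0] = -3.
Step 2: L[1][1] = √(4) = 2.

L[1][0] = -3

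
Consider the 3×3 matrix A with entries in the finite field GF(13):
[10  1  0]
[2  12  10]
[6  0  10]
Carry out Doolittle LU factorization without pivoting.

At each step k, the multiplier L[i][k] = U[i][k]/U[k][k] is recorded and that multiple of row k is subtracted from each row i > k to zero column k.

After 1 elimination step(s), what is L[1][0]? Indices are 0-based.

L[1][0] = 8

k=0: U[0][0]=10
  eliminate (1,0): mult=8, new row 1: (0, 4, 10); set L[1][0]=8
  eliminate (2,0): mult=11, new row 2: (0, 2, 10); set L[2][0]=11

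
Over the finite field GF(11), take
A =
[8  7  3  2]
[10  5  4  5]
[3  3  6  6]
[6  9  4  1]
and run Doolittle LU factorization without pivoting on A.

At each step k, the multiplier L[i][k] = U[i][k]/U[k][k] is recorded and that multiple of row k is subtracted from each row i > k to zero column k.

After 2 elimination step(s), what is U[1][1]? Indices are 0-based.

[col 0] pivot 8
  R1 -= 4*R0 → (0, 10, 3, 8)  (L[1][0] := 4)
  R2 -= 10*R0 → (0, 10, 9, 8)  (L[2][0] := 10)
  R3 -= 9*R0 → (0, 1, 10, 5)  (L[3][0] := 9)
[col 1] pivot 10
  R2 -= 1*R1 → (0, 0, 6, 0)  (L[2][1] := 1)
  R3 -= 10*R1 → (0, 0, 2, 2)  (L[3][1] := 10)

U[1][1] = 10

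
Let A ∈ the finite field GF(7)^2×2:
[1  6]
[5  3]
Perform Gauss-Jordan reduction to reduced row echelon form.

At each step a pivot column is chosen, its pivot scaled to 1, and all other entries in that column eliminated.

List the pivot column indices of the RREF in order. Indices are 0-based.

pivot columns: 0, 1

[1] R0 /= 1  ⇒  (1, 6)
     R1 -= 5·R0  ⇒  (0, 1)
[2] R1 /= 1  ⇒  (0, 1)
     R0 -= 6·R1  ⇒  (1, 0)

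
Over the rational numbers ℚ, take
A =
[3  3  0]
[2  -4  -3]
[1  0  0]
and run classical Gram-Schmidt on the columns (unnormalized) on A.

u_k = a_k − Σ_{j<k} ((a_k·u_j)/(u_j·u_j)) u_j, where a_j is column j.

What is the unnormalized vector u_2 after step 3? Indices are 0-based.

Step 1: u_0 = a_0 = (3, 2, 1).
Step 2: u_1 = a_1 − (1/14)·u_0 = (39/14, -29/7, -1/14).
Step 3: u_2 = a_2 − (-3/7)·u_0 − (174/349)·u_1 = (-36/349, -27/349, 162/349).

u_2 = (-36/349, -27/349, 162/349)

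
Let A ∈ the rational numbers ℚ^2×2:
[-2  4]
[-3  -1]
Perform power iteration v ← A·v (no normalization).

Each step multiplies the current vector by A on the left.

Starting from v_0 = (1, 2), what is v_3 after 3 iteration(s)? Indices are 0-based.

v_0 = (1, 2).
v_1 = A·v_0 = (6, -5).
v_2 = A·v_1 = (-32, -13).
v_3 = A·v_2 = (12, 109).

v_3 = (12, 109)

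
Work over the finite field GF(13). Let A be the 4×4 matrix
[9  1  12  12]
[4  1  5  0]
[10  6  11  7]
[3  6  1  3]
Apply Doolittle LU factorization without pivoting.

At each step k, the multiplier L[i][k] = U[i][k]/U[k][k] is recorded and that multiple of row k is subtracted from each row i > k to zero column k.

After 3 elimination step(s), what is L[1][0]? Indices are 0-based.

Step 1: pivot at (0,0) is 9.
  row1 ← row1 − (12)·row0  ⇒  L[1][0]=12, U row1=(0, 2, 4, 12)
  row2 ← row2 − (4)·row0  ⇒  L[2][0]=4, U row2=(0, 2, 2, 11)
  row3 ← row3 − (9)·row0  ⇒  L[3][0]=9, U row3=(0, 10, 10, 12)
Step 2: pivot at (1,1) is 2.
  row2 ← row2 − (1)·row1  ⇒  L[2][1]=1, U row2=(0, 0, 11, 12)
  row3 ← row3 − (5)·row1  ⇒  L[3][1]=5, U row3=(0, 0, 3, 4)
Step 3: pivot at (2,2) is 11.
  row3 ← row3 − (5)·row2  ⇒  L[3][2]=5, U row3=(0, 0, 0, 9)

L[1][0] = 12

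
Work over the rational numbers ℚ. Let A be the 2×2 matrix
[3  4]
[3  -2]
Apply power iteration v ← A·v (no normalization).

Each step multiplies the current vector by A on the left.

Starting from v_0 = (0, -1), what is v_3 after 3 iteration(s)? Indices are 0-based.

v_3 = (-76, 20)

v_0 = (0, -1).
v_1 = A·v_0 = (-4, 2).
v_2 = A·v_1 = (-4, -16).
v_3 = A·v_2 = (-76, 20).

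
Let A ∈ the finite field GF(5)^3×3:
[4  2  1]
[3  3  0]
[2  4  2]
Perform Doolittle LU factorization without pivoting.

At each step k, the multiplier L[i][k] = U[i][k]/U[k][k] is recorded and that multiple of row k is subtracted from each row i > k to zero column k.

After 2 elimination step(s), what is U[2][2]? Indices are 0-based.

Step 1: pivot at (0,0) is 4.
  row1 ← row1 − (2)·row0  ⇒  L[1][0]=2, U row1=(0, 4, 3)
  row2 ← row2 − (3)·row0  ⇒  L[2][0]=3, U row2=(0, 3, 4)
Step 2: pivot at (1,1) is 4.
  row2 ← row2 − (2)·row1  ⇒  L[2][1]=2, U row2=(0, 0, 3)

U[2][2] = 3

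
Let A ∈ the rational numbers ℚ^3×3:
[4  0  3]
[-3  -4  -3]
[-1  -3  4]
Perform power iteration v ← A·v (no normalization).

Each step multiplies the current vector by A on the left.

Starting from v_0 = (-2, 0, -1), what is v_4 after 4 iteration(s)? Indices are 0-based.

v_0 = (-2, 0, -1).
v_1 = A·v_0 = (-11, 9, -2).
v_2 = A·v_1 = (-50, 3, -24).
v_3 = A·v_2 = (-272, 210, -55).
v_4 = A·v_3 = (-1253, 141, -578).

v_4 = (-1253, 141, -578)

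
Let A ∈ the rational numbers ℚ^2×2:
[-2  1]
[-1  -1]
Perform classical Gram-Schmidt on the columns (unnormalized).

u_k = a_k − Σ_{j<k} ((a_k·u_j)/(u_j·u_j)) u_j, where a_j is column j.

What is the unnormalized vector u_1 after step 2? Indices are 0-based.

u_1 = (3/5, -6/5)

Step 1: u_0 = a_0 = (-2, -1).
Step 2: u_1 = a_1 − (-1/5)·u_0 = (3/5, -6/5).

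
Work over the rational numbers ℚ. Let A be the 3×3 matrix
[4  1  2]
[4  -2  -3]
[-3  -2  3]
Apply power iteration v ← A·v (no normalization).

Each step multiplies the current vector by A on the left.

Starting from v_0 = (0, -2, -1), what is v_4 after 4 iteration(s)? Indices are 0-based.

v_0 = (0, -2, -1).
v_1 = A·v_0 = (-4, 7, 1).
v_2 = A·v_1 = (-7, -33, 1).
v_3 = A·v_2 = (-59, 35, 90).
v_4 = A·v_3 = (-21, -576, 377).

v_4 = (-21, -576, 377)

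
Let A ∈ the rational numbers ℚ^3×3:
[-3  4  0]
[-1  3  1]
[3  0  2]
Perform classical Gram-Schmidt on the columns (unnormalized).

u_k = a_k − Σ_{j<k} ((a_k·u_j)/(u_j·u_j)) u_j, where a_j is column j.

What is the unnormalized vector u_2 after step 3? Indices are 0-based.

Step 1: u_0 = a_0 = (-3, -1, 3).
Step 2: u_1 = a_1 − (-15/19)·u_0 = (31/19, 42/19, 45/19).
Step 3: u_2 = a_2 − (5/19)·u_0 − (66/125)·u_1 = (-9/125, 12/125, -1/25).

u_2 = (-9/125, 12/125, -1/25)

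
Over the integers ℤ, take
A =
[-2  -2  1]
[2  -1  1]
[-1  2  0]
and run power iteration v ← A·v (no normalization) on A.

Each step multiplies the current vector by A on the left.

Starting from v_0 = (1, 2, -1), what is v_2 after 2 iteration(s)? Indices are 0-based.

v_0 = (1, 2, -1).
v_1 = A·v_0 = (-7, -1, 3).
v_2 = A·v_1 = (19, -10, 5).

v_2 = (19, -10, 5)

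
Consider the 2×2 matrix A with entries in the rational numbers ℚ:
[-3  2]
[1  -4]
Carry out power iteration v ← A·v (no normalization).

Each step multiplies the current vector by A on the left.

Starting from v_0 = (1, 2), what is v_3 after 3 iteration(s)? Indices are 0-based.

v_0 = (1, 2).
v_1 = A·v_0 = (1, -7).
v_2 = A·v_1 = (-17, 29).
v_3 = A·v_2 = (109, -133).

v_3 = (109, -133)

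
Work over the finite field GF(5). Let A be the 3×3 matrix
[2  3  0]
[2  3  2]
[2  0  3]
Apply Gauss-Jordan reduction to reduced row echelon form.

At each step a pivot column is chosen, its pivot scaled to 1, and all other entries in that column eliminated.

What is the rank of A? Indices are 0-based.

step 1: normalize row 0 (÷2) = (1, 4, 0)
  row 1: subtract 2×row0 = (0, 0, 2)
  row 2: subtract 2×row0 = (0, 2, 3)
step 2: exchange rows 1,2
step 2: normalize row 1 (÷2) = (0, 1, 4)
  row 0: subtract 4×row1 = (1, 0, 4)
step 3: normalize row 2 (÷2) = (0, 0, 1)
  row 0: subtract 4×row2 = (1, 0, 0)
  row 1: subtract 4×row2 = (0, 1, 0)

rank = 3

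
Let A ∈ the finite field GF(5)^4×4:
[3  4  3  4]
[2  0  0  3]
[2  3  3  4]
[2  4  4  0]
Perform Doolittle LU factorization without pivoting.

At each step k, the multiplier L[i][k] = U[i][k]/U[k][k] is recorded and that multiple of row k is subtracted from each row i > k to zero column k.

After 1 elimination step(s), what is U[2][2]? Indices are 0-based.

k=0: U[0][0]=3
  eliminate (1,0): mult=4, new row 1: (0, 4, 3, 2); set L[1][0]=4
  eliminate (2,0): mult=4, new row 2: (0, 2, 1, 3); set L[2][0]=4
  eliminate (3,0): mult=4, new row 3: (0, 3, 2, 4); set L[3][0]=4

U[2][2] = 1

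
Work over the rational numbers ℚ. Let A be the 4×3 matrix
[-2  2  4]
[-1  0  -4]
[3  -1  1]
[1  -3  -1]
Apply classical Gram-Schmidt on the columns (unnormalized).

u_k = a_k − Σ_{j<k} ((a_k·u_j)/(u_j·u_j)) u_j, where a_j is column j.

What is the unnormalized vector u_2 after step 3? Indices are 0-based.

u_2 = (162/55, -184/55, 12/55, 104/55)

Step 1: u_0 = a_0 = (-2, -1, 3, 1).
Step 2: u_1 = a_1 − (-2/3)·u_0 = (2/3, -2/3, 1, -7/3).
Step 3: u_2 = a_2 − (-2/15)·u_0 − (13/11)·u_1 = (162/55, -184/55, 12/55, 104/55).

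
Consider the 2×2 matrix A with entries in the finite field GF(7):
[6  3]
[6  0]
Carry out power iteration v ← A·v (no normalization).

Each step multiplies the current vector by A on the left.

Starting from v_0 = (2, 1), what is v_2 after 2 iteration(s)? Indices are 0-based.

v_2 = (0, 6)

v_0 = (2, 1).
v_1 = A·v_0 = (1, 5).
v_2 = A·v_1 = (0, 6).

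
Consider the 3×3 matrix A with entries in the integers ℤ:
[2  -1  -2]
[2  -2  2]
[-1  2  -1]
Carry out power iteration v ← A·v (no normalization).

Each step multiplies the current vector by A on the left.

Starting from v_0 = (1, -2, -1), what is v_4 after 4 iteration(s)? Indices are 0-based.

v_4 = (56, -116, 110)

v_0 = (1, -2, -1).
v_1 = A·v_0 = (6, 4, -4).
v_2 = A·v_1 = (16, -4, 6).
v_3 = A·v_2 = (24, 52, -30).
v_4 = A·v_3 = (56, -116, 110).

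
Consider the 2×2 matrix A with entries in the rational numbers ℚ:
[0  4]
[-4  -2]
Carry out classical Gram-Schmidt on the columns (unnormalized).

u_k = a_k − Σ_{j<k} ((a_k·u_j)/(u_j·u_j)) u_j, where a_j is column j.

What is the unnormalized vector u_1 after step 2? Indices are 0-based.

u_1 = (4, 0)

Step 1: u_0 = a_0 = (0, -4).
Step 2: u_1 = a_1 − (1/2)·u_0 = (4, 0).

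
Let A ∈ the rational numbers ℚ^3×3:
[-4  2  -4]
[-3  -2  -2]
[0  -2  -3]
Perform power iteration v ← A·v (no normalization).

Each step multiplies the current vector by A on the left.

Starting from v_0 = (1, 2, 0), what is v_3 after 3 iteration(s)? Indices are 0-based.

v_0 = (1, 2, 0).
v_1 = A·v_0 = (0, -7, -4).
v_2 = A·v_1 = (2, 22, 26).
v_3 = A·v_2 = (-68, -102, -122).

v_3 = (-68, -102, -122)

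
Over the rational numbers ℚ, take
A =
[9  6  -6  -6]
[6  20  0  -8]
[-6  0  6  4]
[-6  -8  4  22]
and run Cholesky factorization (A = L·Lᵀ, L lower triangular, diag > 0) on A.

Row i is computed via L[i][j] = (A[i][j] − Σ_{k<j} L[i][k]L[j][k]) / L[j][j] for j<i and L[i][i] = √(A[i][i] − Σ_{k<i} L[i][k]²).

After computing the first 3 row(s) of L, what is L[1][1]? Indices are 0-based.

Step 1: L[0][0] = √(9) = 3.
  L[1][0] = (6) / L[0][0] = 2.
Step 2: L[1][1] = √(16) = 4.
  L[2][0] = (-6) / L[0][0] = -2.
  L[2][1] = (4) / L[1][1] = 1.
Step 3: L[2][2] = √(1) = 1.

L[1][1] = 4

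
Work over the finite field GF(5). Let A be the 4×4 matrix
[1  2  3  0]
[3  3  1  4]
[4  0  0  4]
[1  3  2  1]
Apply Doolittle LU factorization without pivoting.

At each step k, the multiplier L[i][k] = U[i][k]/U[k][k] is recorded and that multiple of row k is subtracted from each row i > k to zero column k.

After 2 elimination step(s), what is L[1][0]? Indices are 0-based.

L[1][0] = 3

[col 0] pivot 1
  R1 -= 3*R0 → (0, 2, 2, 4)  (L[1][0] := 3)
  R2 -= 4*R0 → (0, 2, 3, 4)  (L[2][0] := 4)
  R3 -= 1*R0 → (0, 1, 4, 1)  (L[3][0] := 1)
[col 1] pivot 2
  R2 -= 1*R1 → (0, 0, 1, 0)  (L[2][1] := 1)
  R3 -= 3*R1 → (0, 0, 3, 4)  (L[3][1] := 3)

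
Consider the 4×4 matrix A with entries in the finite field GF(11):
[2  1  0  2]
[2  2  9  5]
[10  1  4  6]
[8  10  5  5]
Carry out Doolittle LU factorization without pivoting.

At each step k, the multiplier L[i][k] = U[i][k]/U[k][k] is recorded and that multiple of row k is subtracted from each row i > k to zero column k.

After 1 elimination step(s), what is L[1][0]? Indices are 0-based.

L[1][0] = 1

k=0: U[0][0]=2
  eliminate (1,0): mult=1, new row 1: (0, 1, 9, 3); set L[1][0]=1
  eliminate (2,0): mult=5, new row 2: (0, 7, 4, 7); set L[2][0]=5
  eliminate (3,0): mult=4, new row 3: (0, 6, 5, 8); set L[3][0]=4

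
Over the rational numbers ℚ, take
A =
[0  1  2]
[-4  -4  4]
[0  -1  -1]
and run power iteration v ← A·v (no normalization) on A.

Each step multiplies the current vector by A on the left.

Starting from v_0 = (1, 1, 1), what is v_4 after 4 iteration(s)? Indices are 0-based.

v_4 = (68, -328, -70)

v_0 = (1, 1, 1).
v_1 = A·v_0 = (3, -4, -2).
v_2 = A·v_1 = (-8, -4, 6).
v_3 = A·v_2 = (8, 72, -2).
v_4 = A·v_3 = (68, -328, -70).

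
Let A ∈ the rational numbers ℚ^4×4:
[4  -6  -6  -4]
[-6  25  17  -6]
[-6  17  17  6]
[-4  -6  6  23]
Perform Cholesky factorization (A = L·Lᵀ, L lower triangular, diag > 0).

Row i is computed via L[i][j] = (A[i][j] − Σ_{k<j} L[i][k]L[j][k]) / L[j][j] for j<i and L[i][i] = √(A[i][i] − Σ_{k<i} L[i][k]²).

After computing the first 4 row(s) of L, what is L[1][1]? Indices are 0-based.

Step 1: L[0][0] = √(4) = 2.
  L[1][0] = (-6) / L[0][0] = -3.
Step 2: L[1][1] = √(16) = 4.
  L[2][0] = (-6) / L[0][0] = -3.
  L[2][1] = (8) / L[1][1] = 2.
Step 3: L[2][2] = √(4) = 2.
  L[3][0] = (-4) / L[0][0] = -2.
  L[3][1] = (-12) / L[1][1] = -3.
  L[3][2] = (6) / L[2][2] = 3.
Step 4: L[3][3] = √(1) = 1.

L[1][1] = 4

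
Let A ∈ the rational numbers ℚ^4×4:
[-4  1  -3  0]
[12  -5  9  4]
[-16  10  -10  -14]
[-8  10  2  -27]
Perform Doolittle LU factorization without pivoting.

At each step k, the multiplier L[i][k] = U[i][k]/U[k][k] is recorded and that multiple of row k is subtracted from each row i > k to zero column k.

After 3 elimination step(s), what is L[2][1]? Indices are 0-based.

L[2][1] = -3

[col 0] pivot -4
  R1 -= -3*R0 → (0, -2, 0, 4)  (L[1][0] := -3)
  R2 -= 4*R0 → (0, 6, 2, -14)  (L[2][0] := 4)
  R3 -= 2*R0 → (0, 8, 8, -27)  (L[3][0] := 2)
[col 1] pivot -2
  R2 -= -3*R1 → (0, 0, 2, -2)  (L[2][1] := -3)
  R3 -= -4*R1 → (0, 0, 8, -11)  (L[3][1] := -4)
[col 2] pivot 2
  R3 -= 4*R2 → (0, 0, 0, -3)  (L[3][2] := 4)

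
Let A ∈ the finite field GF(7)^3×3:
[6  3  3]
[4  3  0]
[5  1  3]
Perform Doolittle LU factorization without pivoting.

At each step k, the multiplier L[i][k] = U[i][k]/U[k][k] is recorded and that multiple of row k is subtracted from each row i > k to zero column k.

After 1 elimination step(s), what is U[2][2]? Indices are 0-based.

U[2][2] = 4

k=0: U[0][0]=6
  eliminate (1,0): mult=3, new row 1: (0, 1, 5); set L[1][0]=3
  eliminate (2,0): mult=2, new row 2: (0, 2, 4); set L[2][0]=2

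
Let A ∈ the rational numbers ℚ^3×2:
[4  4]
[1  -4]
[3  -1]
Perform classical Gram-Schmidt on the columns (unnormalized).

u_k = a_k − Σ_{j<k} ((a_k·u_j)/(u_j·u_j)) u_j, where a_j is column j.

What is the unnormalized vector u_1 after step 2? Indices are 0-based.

u_1 = (34/13, -113/26, -53/26)

Step 1: u_0 = a_0 = (4, 1, 3).
Step 2: u_1 = a_1 − (9/26)·u_0 = (34/13, -113/26, -53/26).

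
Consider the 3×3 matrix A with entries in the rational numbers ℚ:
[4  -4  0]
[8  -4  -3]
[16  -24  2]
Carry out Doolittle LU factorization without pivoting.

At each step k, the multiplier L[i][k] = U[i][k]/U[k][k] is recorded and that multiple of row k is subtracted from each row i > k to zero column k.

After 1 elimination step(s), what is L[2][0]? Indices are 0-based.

k=0: U[0][0]=4
  eliminate (1,0): mult=2, new row 1: (0, 4, -3); set L[1][0]=2
  eliminate (2,0): mult=4, new row 2: (0, -8, 2); set L[2][0]=4

L[2][0] = 4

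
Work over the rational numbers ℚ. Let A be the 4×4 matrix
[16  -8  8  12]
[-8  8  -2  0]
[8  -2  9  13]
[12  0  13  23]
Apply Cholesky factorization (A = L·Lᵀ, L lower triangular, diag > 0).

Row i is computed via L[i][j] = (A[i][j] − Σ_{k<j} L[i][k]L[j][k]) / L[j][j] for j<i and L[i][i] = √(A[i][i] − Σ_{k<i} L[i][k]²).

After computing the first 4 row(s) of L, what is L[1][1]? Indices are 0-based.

L[1][1] = 2

Step 1: L[0][0] = √(16) = 4.
  L[1][0] = (-8) / L[0][0] = -2.
Step 2: L[1][1] = √(4) = 2.
  L[2][0] = (8) / L[0][0] = 2.
  L[2][1] = (2) / L[1][1] = 1.
Step 3: L[2][2] = √(4) = 2.
  L[3][0] = (12) / L[0][0] = 3.
  L[3][1] = (6) / L[1][1] = 3.
  L[3][2] = (4) / L[2][2] = 2.
Step 4: L[3][3] = √(1) = 1.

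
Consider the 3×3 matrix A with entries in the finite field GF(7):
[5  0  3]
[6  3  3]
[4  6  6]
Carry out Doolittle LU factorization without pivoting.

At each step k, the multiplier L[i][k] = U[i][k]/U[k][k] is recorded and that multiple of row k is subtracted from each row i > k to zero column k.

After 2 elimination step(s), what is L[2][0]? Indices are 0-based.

L[2][0] = 5

[col 0] pivot 5
  R1 -= 4*R0 → (0, 3, 5)  (L[1][0] := 4)
  R2 -= 5*R0 → (0, 6, 5)  (L[2][0] := 5)
[col 1] pivot 3
  R2 -= 2*R1 → (0, 0, 2)  (L[2][1] := 2)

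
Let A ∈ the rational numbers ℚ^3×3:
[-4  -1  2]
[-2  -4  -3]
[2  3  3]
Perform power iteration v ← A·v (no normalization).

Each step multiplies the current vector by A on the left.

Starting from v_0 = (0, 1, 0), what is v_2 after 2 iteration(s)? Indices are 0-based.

v_2 = (14, 9, -5)

v_0 = (0, 1, 0).
v_1 = A·v_0 = (-1, -4, 3).
v_2 = A·v_1 = (14, 9, -5).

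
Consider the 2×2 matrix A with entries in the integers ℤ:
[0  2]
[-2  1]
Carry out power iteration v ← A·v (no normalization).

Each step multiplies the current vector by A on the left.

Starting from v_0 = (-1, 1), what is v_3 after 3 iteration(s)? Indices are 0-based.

v_0 = (-1, 1).
v_1 = A·v_0 = (2, 3).
v_2 = A·v_1 = (6, -1).
v_3 = A·v_2 = (-2, -13).

v_3 = (-2, -13)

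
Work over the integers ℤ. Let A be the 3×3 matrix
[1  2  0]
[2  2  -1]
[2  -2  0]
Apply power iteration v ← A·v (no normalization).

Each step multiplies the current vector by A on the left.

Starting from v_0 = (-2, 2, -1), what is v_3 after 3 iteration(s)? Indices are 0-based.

v_0 = (-2, 2, -1).
v_1 = A·v_0 = (2, 1, -8).
v_2 = A·v_1 = (4, 14, 2).
v_3 = A·v_2 = (32, 34, -20).

v_3 = (32, 34, -20)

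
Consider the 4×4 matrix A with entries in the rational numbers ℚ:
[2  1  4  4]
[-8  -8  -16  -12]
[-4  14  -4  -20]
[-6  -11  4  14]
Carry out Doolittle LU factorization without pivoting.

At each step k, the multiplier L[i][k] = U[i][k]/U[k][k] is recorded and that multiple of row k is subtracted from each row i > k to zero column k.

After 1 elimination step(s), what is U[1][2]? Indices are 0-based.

U[1][2] = 0

[col 0] pivot 2
  R1 -= -4*R0 → (0, -4, 0, 4)  (L[1][0] := -4)
  R2 -= -2*R0 → (0, 16, 4, -12)  (L[2][0] := -2)
  R3 -= -3*R0 → (0, -8, 16, 26)  (L[3][0] := -3)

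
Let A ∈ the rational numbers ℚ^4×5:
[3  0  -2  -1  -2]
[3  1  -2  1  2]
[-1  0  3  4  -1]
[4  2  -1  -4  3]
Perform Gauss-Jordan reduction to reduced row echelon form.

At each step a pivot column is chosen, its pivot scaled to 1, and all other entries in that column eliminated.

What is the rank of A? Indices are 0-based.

pivot(0,0)=3: scale R0 → (1, 0, -2/3, -1/3, -2/3)
  clear (1,0): R1 −= (3)R0 → (0, 1, 0, 2, 4)
  clear (2,0): R2 −= (-1)R0 → (0, 0, 7/3, 11/3, -5/3)
  clear (3,0): R3 −= (4)R0 → (0, 2, 5/3, -8/3, 17/3)
pivot(1,1)=1: scale R1 → (0, 1, 0, 2, 4)
  clear (3,1): R3 −= (2)R1 → (0, 0, 5/3, -20/3, -7/3)
pivot(2,2)=7/3: scale R2 → (0, 0, 1, 11/7, -5/7)
  clear (0,2): R0 −= (-2/3)R2 → (1, 0, 0, 5/7, -8/7)
  clear (3,2): R3 −= (5/3)R2 → (0, 0, 0, -65/7, -8/7)
pivot(3,3)=-65/7: scale R3 → (0, 0, 0, 1, 8/65)
  clear (0,3): R0 −= (5/7)R3 → (1, 0, 0, 0, -16/13)
  clear (1,3): R1 −= (2)R3 → (0, 1, 0, 0, 244/65)
  clear (2,3): R2 −= (11/7)R3 → (0, 0, 1, 0, -59/65)

rank = 4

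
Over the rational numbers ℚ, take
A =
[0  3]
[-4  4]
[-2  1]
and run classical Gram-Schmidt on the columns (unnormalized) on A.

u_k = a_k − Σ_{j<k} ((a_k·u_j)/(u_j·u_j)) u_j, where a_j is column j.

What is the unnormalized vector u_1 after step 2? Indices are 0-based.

Step 1: u_0 = a_0 = (0, -4, -2).
Step 2: u_1 = a_1 − (-9/10)·u_0 = (3, 2/5, -4/5).

u_1 = (3, 2/5, -4/5)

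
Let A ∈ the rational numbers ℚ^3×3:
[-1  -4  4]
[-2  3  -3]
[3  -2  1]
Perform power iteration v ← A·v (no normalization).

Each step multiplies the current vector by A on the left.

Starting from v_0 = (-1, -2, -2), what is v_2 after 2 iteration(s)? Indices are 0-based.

v_0 = (-1, -2, -2).
v_1 = A·v_0 = (1, 2, -1).
v_2 = A·v_1 = (-13, 7, -2).

v_2 = (-13, 7, -2)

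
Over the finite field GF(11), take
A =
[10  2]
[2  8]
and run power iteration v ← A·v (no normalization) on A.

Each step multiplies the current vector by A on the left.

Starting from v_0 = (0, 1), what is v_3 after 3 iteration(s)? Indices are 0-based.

v_3 = (1, 0)

v_0 = (0, 1).
v_1 = A·v_0 = (2, 8).
v_2 = A·v_1 = (3, 2).
v_3 = A·v_2 = (1, 0).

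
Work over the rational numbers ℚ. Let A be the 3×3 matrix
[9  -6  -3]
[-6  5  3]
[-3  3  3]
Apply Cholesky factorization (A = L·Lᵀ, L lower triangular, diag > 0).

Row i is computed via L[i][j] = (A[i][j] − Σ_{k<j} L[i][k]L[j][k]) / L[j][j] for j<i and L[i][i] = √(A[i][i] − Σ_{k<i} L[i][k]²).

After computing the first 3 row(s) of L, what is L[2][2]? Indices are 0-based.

L[2][2] = 1

Step 1: L[0][0] = √(9) = 3.
  L[1][0] = (-6) / L[0][0] = -2.
Step 2: L[1][1] = √(1) = 1.
  L[2][0] = (-3) / L[0][0] = -1.
  L[2][1] = (1) / L[1][1] = 1.
Step 3: L[2][2] = √(1) = 1.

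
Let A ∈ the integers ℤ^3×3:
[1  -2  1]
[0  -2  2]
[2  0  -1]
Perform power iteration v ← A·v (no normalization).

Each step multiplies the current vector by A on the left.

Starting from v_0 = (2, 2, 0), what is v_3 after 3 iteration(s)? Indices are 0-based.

v_0 = (2, 2, 0).
v_1 = A·v_0 = (-2, -4, 4).
v_2 = A·v_1 = (10, 16, -8).
v_3 = A·v_2 = (-30, -48, 28).

v_3 = (-30, -48, 28)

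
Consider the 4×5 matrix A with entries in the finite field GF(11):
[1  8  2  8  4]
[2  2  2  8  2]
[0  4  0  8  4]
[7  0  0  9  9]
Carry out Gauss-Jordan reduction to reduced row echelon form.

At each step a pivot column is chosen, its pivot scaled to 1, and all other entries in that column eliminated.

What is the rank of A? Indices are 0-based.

[1] R0 /= 1  ⇒  (1, 8, 2, 8, 4)
     R1 -= 2·R0  ⇒  (0, 8, 9, 3, 5)
     R3 -= 7·R0  ⇒  (0, 10, 8, 8, 3)
[2] R1 /= 8  ⇒  (0, 1, 8, 10, 2)
     R0 -= 8·R1  ⇒  (1, 0, 4, 5, 10)
     R2 -= 4·R1  ⇒  (0, 0, 1, 1, 7)
     R3 -= 10·R1  ⇒  (0, 0, 5, 7, 5)
[3] R2 /= 1  ⇒  (0, 0, 1, 1, 7)
     R0 -= 4·R2  ⇒  (1, 0, 0, 1, 4)
     R1 -= 8·R2  ⇒  (0, 1, 0, 2, 1)
     R3 -= 5·R2  ⇒  (0, 0, 0, 2, 3)
[4] R3 /= 2  ⇒  (0, 0, 0, 1, 7)
     R0 -= 1·R3  ⇒  (1, 0, 0, 0, 8)
     R1 -= 2·R3  ⇒  (0, 1, 0, 0, 9)
     R2 -= 1·R3  ⇒  (0, 0, 1, 0, 0)

rank = 4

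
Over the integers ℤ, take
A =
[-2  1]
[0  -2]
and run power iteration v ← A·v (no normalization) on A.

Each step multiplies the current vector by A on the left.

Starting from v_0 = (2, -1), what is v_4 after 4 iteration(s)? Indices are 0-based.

v_0 = (2, -1).
v_1 = A·v_0 = (-5, 2).
v_2 = A·v_1 = (12, -4).
v_3 = A·v_2 = (-28, 8).
v_4 = A·v_3 = (64, -16).

v_4 = (64, -16)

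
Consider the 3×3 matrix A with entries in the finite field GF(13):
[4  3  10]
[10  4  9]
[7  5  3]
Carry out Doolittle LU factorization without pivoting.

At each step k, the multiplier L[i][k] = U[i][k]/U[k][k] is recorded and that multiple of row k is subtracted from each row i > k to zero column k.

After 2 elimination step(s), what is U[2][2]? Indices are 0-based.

k=0: U[0][0]=4
  eliminate (1,0): mult=9, new row 1: (0, 3, 10); set L[1][0]=9
  eliminate (2,0): mult=5, new row 2: (0, 3, 5); set L[2][0]=5
k=1: U[1][1]=3
  eliminate (2,1): mult=1, new row 2: (0, 0, 8); set L[2][1]=1

U[2][2] = 8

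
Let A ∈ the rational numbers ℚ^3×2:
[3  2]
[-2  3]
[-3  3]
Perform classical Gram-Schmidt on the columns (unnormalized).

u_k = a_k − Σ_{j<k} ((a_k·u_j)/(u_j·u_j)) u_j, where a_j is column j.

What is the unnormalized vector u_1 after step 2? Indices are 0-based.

u_1 = (71/22, 24/11, 39/22)

Step 1: u_0 = a_0 = (3, -2, -3).
Step 2: u_1 = a_1 − (-9/22)·u_0 = (71/22, 24/11, 39/22).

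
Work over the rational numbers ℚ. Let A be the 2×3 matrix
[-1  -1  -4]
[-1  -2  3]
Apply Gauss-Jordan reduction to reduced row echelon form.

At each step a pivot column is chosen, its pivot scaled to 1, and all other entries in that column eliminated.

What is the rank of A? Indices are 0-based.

rank = 2

pivot(0,0)=-1: scale R0 → (1, 1, 4)
  clear (1,0): R1 −= (-1)R0 → (0, -1, 7)
pivot(1,1)=-1: scale R1 → (0, 1, -7)
  clear (0,1): R0 −= (1)R1 → (1, 0, 11)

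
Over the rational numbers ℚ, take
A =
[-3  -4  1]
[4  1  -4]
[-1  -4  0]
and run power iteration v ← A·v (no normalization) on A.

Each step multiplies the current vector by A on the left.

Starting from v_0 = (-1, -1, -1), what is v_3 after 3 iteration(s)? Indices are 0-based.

v_0 = (-1, -1, -1).
v_1 = A·v_0 = (6, -1, 5).
v_2 = A·v_1 = (-9, 3, -2).
v_3 = A·v_2 = (13, -25, -3).

v_3 = (13, -25, -3)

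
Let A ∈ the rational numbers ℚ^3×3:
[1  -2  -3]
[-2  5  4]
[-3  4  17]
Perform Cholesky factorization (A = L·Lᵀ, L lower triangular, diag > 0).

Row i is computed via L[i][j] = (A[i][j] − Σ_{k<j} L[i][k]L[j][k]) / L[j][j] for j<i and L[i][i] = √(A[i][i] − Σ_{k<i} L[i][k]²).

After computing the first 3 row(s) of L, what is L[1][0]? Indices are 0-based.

Step 1: L[0][0] = √(1) = 1.
  L[1][0] = (-2) / L[0][0] = -2.
Step 2: L[1][1] = √(1) = 1.
  L[2][0] = (-3) / L[0][0] = -3.
  L[2][1] = (-2) / L[1][1] = -2.
Step 3: L[2][2] = √(4) = 2.

L[1][0] = -2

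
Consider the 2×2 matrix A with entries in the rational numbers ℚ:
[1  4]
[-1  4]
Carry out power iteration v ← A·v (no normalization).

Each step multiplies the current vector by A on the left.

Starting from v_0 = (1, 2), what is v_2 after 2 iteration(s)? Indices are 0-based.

v_0 = (1, 2).
v_1 = A·v_0 = (9, 7).
v_2 = A·v_1 = (37, 19).

v_2 = (37, 19)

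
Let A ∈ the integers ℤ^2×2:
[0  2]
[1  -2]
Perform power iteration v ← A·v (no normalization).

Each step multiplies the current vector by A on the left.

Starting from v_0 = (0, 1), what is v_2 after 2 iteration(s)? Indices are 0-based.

v_2 = (-4, 6)

v_0 = (0, 1).
v_1 = A·v_0 = (2, -2).
v_2 = A·v_1 = (-4, 6).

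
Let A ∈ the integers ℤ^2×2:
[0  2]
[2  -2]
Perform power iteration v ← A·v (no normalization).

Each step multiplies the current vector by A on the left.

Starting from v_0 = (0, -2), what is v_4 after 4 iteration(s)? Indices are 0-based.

v_4 = (96, -160)

v_0 = (0, -2).
v_1 = A·v_0 = (-4, 4).
v_2 = A·v_1 = (8, -16).
v_3 = A·v_2 = (-32, 48).
v_4 = A·v_3 = (96, -160).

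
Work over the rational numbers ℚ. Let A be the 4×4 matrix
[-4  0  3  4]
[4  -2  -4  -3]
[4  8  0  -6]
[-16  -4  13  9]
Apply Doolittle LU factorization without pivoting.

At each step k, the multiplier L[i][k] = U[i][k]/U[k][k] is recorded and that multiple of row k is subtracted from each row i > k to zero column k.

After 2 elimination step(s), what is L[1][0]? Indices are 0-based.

Step 1: pivot at (0,0) is -4.
  row1 ← row1 − (-1)·row0  ⇒  L[1][0]=-1, U row1=(0, -2, -1, 1)
  row2 ← row2 − (-1)·row0  ⇒  L[2][0]=-1, U row2=(0, 8, 3, -2)
  row3 ← row3 − (4)·row0  ⇒  L[3][0]=4, U row3=(0, -4, 1, -7)
Step 2: pivot at (1,1) is -2.
  row2 ← row2 − (-4)·row1  ⇒  L[2][1]=-4, U row2=(0, 0, -1, 2)
  row3 ← row3 − (2)·row1  ⇒  L[3][1]=2, U row3=(0, 0, 3, -9)

L[1][0] = -1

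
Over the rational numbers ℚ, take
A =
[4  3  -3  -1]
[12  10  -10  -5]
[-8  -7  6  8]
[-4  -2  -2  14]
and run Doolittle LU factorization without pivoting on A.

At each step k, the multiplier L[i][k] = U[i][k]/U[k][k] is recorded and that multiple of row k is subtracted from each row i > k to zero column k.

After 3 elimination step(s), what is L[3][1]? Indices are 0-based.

k=0: U[0][0]=4
  eliminate (1,0): mult=3, new row 1: (0, 1, -1, -2); set L[1][0]=3
  eliminate (2,0): mult=-2, new row 2: (0, -1, 0, 6); set L[2][0]=-2
  eliminate (3,0): mult=-1, new row 3: (0, 1, -5, 13); set L[3][0]=-1
k=1: U[1][1]=1
  eliminate (2,1): mult=-1, new row 2: (0, 0, -1, 4); set L[2][1]=-1
  eliminate (3,1): mult=1, new row 3: (0, 0, -4, 15); set L[3][1]=1
k=2: U[2][2]=-1
  eliminate (3,2): mult=4, new row 3: (0, 0, 0, -1); set L[3][2]=4

L[3][1] = 1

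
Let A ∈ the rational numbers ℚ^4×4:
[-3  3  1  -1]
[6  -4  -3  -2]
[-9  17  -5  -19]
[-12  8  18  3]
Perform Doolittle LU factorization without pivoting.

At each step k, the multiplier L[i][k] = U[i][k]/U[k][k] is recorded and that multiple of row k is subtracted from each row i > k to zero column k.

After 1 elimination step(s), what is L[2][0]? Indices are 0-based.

k=0: U[0][0]=-3
  eliminate (1,0): mult=-2, new row 1: (0, 2, -1, -4); set L[1][0]=-2
  eliminate (2,0): mult=3, new row 2: (0, 8, -8, -16); set L[2][0]=3
  eliminate (3,0): mult=4, new row 3: (0, -4, 14, 7); set L[3][0]=4

L[2][0] = 3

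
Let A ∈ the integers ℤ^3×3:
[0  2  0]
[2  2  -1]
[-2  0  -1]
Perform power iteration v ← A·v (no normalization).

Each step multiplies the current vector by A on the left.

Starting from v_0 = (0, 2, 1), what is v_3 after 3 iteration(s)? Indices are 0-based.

v_3 = (30, 49, -5)

v_0 = (0, 2, 1).
v_1 = A·v_0 = (4, 3, -1).
v_2 = A·v_1 = (6, 15, -7).
v_3 = A·v_2 = (30, 49, -5).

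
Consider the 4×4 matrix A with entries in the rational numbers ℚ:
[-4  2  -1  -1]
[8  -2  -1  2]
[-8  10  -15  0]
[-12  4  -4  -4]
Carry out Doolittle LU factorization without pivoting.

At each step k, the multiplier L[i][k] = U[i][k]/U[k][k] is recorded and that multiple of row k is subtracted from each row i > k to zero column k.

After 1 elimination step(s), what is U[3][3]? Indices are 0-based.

U[3][3] = -1

k=0: U[0][0]=-4
  eliminate (1,0): mult=-2, new row 1: (0, 2, -3, 0); set L[1][0]=-2
  eliminate (2,0): mult=2, new row 2: (0, 6, -13, 2); set L[2][0]=2
  eliminate (3,0): mult=3, new row 3: (0, -2, -1, -1); set L[3][0]=3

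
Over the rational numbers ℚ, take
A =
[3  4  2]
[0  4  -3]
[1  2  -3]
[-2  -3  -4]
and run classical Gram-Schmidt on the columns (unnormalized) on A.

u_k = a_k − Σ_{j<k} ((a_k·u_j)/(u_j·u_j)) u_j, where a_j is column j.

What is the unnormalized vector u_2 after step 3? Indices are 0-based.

u_2 = (-137/230, 39/115, -761/230, -293/115)

Step 1: u_0 = a_0 = (3, 0, 1, -2).
Step 2: u_1 = a_1 − (10/7)·u_0 = (-2/7, 4, 4/7, -1/7).
Step 3: u_2 = a_2 − (11/14)·u_0 − (-96/115)·u_1 = (-137/230, 39/115, -761/230, -293/115).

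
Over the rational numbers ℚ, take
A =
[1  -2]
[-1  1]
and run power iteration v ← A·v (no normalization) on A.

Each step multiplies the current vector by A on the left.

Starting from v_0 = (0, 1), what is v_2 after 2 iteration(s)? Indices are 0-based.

v_2 = (-4, 3)

v_0 = (0, 1).
v_1 = A·v_0 = (-2, 1).
v_2 = A·v_1 = (-4, 3).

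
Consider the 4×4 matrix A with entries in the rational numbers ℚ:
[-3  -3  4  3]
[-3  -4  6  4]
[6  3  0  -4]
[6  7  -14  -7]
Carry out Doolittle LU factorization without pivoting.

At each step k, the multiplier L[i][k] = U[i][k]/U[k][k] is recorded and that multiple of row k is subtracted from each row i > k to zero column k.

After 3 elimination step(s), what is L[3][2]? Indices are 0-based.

L[3][2] = -2

k=0: U[0][0]=-3
  eliminate (1,0): mult=1, new row 1: (0, -1, 2, 1); set L[1][0]=1
  eliminate (2,0): mult=-2, new row 2: (0, -3, 8, 2); set L[2][0]=-2
  eliminate (3,0): mult=-2, new row 3: (0, 1, -6, -1); set L[3][0]=-2
k=1: U[1][1]=-1
  eliminate (2,1): mult=3, new row 2: (0, 0, 2, -1); set L[2][1]=3
  eliminate (3,1): mult=-1, new row 3: (0, 0, -4, 0); set L[3][1]=-1
k=2: U[2][2]=2
  eliminate (3,2): mult=-2, new row 3: (0, 0, 0, -2); set L[3][2]=-2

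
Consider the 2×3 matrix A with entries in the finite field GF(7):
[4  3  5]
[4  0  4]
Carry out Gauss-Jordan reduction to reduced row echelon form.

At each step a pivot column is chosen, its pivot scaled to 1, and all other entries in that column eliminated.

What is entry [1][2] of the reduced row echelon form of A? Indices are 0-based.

M[1][2] = 5

pivot(0,0)=4: scale R0 → (1, 6, 3)
  clear (1,0): R1 −= (4)R0 → (0, 4, 6)
pivot(1,1)=4: scale R1 → (0, 1, 5)
  clear (0,1): R0 −= (6)R1 → (1, 0, 1)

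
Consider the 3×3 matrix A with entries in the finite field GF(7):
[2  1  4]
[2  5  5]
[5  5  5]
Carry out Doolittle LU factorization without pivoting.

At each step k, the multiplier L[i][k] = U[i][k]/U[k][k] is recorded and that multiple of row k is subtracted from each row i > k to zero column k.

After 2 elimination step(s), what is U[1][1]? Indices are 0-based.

Step 1: pivot at (0,0) is 2.
  row1 ← row1 − (1)·row0  ⇒  L[1][0]=1, U row1=(0, 4, 1)
  row2 ← row2 − (6)·row0  ⇒  L[2][0]=6, U row2=(0, 6, 2)
Step 2: pivot at (1,1) is 4.
  row2 ← row2 − (5)·row1  ⇒  L[2][1]=5, U row2=(0, 0, 4)

U[1][1] = 4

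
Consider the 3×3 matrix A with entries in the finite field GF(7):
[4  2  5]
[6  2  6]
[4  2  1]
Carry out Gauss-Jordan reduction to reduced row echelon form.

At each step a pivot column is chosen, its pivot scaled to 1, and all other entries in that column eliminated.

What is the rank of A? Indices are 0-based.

rank = 3

[1] R0 /= 4  ⇒  (1, 4, 3)
     R1 -= 6·R0  ⇒  (0, 6, 2)
     R2 -= 4·R0  ⇒  (0, 0, 3)
[2] R1 /= 6  ⇒  (0, 1, 5)
     R0 -= 4·R1  ⇒  (1, 0, 4)
[3] R2 /= 3  ⇒  (0, 0, 1)
     R0 -= 4·R2  ⇒  (1, 0, 0)
     R1 -= 5·R2  ⇒  (0, 1, 0)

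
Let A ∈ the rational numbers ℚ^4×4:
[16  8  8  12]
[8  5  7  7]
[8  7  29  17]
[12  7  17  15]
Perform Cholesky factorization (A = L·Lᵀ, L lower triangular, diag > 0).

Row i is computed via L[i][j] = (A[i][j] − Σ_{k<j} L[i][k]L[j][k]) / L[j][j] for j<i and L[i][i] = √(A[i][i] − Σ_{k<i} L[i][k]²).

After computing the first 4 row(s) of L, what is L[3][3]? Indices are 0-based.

L[3][3] = 1

Step 1: L[0][0] = √(16) = 4.
  L[1][0] = (8) / L[0][0] = 2.
Step 2: L[1][1] = √(1) = 1.
  L[2][0] = (8) / L[0][0] = 2.
  L[2][1] = (3) / L[1][1] = 3.
Step 3: L[2][2] = √(16) = 4.
  L[3][0] = (12) / L[0][0] = 3.
  L[3][1] = (1) / L[1][1] = 1.
  L[3][2] = (8) / L[2][2] = 2.
Step 4: L[3][3] = √(1) = 1.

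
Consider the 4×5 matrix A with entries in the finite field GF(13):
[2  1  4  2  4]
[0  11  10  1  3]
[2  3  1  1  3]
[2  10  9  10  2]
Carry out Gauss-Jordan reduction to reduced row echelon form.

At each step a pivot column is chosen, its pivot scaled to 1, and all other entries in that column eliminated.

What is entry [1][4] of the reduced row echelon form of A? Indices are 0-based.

M[1][4] = 12

[1] R0 /= 2  ⇒  (1, 7, 2, 1, 2)
     R2 -= 2·R0  ⇒  (0, 2, 10, 12, 12)
     R3 -= 2·R0  ⇒  (0, 9, 5, 8, 11)
[2] R1 /= 11  ⇒  (0, 1, 8, 6, 5)
     R0 -= 7·R1  ⇒  (1, 0, 11, 11, 6)
     R2 -= 2·R1  ⇒  (0, 0, 7, 0, 2)
     R3 -= 9·R1  ⇒  (0, 0, 11, 6, 5)
[3] R2 /= 7  ⇒  (0, 0, 1, 0, 4)
     R0 -= 11·R2  ⇒  (1, 0, 0, 11, 1)
     R1 -= 8·R2  ⇒  (0, 1, 0, 6, 12)
     R3 -= 11·R2  ⇒  (0, 0, 0, 6, 0)
[4] R3 /= 6  ⇒  (0, 0, 0, 1, 0)
     R0 -= 11·R3  ⇒  (1, 0, 0, 0, 1)
     R1 -= 6·R3  ⇒  (0, 1, 0, 0, 12)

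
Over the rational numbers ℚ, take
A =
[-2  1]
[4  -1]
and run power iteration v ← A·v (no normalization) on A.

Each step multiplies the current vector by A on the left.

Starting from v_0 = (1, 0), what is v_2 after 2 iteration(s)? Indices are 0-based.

v_0 = (1, 0).
v_1 = A·v_0 = (-2, 4).
v_2 = A·v_1 = (8, -12).

v_2 = (8, -12)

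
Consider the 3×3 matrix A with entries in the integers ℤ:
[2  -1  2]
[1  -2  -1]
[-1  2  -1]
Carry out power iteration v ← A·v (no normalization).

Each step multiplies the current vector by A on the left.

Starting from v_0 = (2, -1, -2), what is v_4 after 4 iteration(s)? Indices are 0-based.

v_4 = (-5, 48, -2)

v_0 = (2, -1, -2).
v_1 = A·v_0 = (1, 6, -2).
v_2 = A·v_1 = (-8, -9, 13).
v_3 = A·v_2 = (19, -3, -23).
v_4 = A·v_3 = (-5, 48, -2).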